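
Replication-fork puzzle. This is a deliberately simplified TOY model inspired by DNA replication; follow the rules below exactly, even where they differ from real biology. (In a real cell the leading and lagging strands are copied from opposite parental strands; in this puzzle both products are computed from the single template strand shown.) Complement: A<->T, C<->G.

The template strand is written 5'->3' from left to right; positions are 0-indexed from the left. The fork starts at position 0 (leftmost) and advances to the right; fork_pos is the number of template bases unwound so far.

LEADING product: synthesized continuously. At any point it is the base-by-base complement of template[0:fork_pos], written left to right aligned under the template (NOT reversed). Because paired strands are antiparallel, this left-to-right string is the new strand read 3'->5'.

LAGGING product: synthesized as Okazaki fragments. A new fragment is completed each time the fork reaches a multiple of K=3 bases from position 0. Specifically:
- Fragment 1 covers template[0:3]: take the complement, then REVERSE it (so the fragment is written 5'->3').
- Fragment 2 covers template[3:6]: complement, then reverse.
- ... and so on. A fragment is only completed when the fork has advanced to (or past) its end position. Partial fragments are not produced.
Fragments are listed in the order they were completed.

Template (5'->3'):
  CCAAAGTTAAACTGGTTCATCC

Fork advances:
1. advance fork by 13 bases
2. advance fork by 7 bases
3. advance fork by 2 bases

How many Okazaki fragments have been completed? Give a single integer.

Step 1: advance 13 -> fork_pos = 0 + 13 = 13. Reached multiple(s) of 3: 3, 6, 9, 12 -> fragments 1-4 completed (4 total).
Step 2: advance 7 -> fork_pos = 13 + 7 = 20. Reached multiple(s) of 3: 15, 18 -> fragments 5-6 completed (6 total).
Step 3: advance 2 -> fork_pos = 20 + 2 = 22. Reached multiple(s) of 3: 21 -> fragment 7 completed (7 total).
Check: final fork_pos = 22; the multiples of 3 that are <= 22 are 3..21 -> 22 // 3 = 7 completed fragment(s).

Answer: 7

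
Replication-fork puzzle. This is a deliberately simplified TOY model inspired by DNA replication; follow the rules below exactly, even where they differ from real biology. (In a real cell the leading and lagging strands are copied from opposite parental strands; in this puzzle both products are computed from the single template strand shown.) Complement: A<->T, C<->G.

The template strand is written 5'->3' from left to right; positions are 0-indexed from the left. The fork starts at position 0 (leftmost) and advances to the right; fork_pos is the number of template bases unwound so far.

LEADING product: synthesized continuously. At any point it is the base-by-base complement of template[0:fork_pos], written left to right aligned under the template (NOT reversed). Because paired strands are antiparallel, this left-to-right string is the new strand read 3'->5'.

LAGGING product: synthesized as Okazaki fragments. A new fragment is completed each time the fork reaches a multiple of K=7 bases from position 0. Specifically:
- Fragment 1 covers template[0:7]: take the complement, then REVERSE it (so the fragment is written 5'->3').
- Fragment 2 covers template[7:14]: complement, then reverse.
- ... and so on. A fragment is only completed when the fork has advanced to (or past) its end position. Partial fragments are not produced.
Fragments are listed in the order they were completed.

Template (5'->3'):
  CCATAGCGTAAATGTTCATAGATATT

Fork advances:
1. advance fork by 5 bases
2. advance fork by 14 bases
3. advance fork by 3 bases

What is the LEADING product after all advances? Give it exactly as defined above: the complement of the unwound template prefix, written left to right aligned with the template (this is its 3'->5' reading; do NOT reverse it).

Answer: GGTATCGCATTTACAAGTATCT

Derivation:
Step 1: advance 5 -> fork_pos = 0 + 5 = 5.
Step 2: advance 14 -> fork_pos = 5 + 14 = 19.
Step 3: advance 3 -> fork_pos = 19 + 3 = 22.
Unwound prefix: template[0:22] = CCATAGCGTAAATGTTCATAGA
Complement it base by base (A<->T, C<->G), keeping left-to-right order:
  [0:5] CCATA -> GGTAT
  [5:10] GCGTA -> CGCAT
  [10:15] AATGT -> TTACA
  [15:20] TCATA -> AGTAT
  [20:22] GA -> CT
Concatenate: GGTATCGCATTTACAAGTATCT (length 22; written aligned with the template, i.e. 3'->5').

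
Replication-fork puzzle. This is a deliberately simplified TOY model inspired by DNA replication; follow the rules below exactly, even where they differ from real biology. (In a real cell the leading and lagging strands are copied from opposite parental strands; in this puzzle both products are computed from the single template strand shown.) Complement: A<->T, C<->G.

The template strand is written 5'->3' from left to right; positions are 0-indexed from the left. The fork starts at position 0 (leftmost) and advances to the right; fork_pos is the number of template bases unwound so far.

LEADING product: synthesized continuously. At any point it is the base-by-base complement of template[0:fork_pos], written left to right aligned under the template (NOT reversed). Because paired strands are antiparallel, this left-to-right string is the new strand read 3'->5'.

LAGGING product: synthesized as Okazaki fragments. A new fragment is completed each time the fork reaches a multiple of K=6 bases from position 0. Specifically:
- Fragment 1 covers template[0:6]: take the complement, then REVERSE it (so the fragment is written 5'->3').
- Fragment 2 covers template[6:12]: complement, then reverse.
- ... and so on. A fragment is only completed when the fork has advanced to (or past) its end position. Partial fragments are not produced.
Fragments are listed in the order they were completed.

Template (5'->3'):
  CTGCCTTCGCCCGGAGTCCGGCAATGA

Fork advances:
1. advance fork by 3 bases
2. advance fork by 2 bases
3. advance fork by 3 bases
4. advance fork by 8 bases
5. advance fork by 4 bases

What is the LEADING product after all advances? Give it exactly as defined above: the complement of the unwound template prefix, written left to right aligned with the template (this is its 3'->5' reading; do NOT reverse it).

Step 1: advance 3 -> fork_pos = 0 + 3 = 3.
Step 2: advance 2 -> fork_pos = 3 + 2 = 5.
Step 3: advance 3 -> fork_pos = 5 + 3 = 8.
Step 4: advance 8 -> fork_pos = 8 + 8 = 16.
Step 5: advance 4 -> fork_pos = 16 + 4 = 20.
Unwound prefix: template[0:20] = CTGCCTTCGCCCGGAGTCCG
Complement it base by base (A<->T, C<->G), keeping left-to-right order:
  [0:5] CTGCC -> GACGG
  [5:10] TTCGC -> AAGCG
  [10:15] CCGGA -> GGCCT
  [15:20] GTCCG -> CAGGC
Concatenate: GACGGAAGCGGGCCTCAGGC (length 20; written aligned with the template, i.e. 3'->5').

Answer: GACGGAAGCGGGCCTCAGGC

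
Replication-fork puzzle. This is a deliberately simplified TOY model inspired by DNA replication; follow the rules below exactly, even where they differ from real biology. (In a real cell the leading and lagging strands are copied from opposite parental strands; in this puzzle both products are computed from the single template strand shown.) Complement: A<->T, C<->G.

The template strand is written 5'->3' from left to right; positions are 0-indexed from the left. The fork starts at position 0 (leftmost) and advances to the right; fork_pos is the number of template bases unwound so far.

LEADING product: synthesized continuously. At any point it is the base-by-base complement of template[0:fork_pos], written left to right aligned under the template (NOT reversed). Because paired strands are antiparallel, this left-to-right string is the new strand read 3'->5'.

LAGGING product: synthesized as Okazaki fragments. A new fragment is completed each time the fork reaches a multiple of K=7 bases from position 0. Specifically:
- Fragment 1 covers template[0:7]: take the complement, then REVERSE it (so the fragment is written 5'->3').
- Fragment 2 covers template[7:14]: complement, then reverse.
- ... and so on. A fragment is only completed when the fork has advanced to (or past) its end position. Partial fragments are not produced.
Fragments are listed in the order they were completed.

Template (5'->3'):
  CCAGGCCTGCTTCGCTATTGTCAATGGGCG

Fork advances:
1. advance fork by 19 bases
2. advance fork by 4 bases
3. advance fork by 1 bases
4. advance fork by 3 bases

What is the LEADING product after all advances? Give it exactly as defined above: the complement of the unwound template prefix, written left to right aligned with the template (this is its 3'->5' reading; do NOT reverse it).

Answer: GGTCCGGACGAAGCGATAACAGTTACC

Derivation:
Step 1: advance 19 -> fork_pos = 0 + 19 = 19.
Step 2: advance 4 -> fork_pos = 19 + 4 = 23.
Step 3: advance 1 -> fork_pos = 23 + 1 = 24.
Step 4: advance 3 -> fork_pos = 24 + 3 = 27.
Unwound prefix: template[0:27] = CCAGGCCTGCTTCGCTATTGTCAATGG
Complement it base by base (A<->T, C<->G), keeping left-to-right order:
  [0:5] CCAGG -> GGTCC
  [5:10] CCTGC -> GGACG
  [10:15] TTCGC -> AAGCG
  [15:20] TATTG -> ATAAC
  [20:25] TCAAT -> AGTTA
  [25:27] GG -> CC
Concatenate: GGTCCGGACGAAGCGATAACAGTTACC (length 27; written aligned with the template, i.e. 3'->5').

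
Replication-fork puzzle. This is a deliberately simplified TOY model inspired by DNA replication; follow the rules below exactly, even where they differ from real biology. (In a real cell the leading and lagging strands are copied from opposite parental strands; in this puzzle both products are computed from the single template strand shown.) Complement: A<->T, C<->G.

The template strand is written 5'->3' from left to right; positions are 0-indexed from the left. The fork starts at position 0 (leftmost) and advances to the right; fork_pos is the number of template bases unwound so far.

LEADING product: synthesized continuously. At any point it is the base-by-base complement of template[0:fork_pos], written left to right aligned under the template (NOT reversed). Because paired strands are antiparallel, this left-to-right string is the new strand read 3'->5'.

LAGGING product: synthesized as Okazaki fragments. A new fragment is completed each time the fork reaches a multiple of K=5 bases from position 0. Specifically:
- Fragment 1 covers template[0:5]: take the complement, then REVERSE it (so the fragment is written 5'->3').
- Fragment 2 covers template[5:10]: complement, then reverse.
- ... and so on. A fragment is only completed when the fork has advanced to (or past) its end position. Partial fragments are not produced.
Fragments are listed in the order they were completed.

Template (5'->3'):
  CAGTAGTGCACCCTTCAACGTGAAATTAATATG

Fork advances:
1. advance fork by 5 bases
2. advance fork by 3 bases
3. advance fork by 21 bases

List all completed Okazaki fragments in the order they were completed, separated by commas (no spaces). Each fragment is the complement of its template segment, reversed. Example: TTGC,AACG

Step 1: advance 5 -> fork_pos = 0 + 5 = 5. Reached multiple(s) of 5: 5 -> fragment 1 completed (1 total).
Step 2: advance 3 -> fork_pos = 5 + 3 = 8. Next multiple of 5 is 10 (not reached); still 1 fragment(s).
Step 3: advance 21 -> fork_pos = 8 + 21 = 29. Reached multiple(s) of 5: 10, 15, 20, 25 -> fragments 2-5 completed (5 total).
Final fork_pos = 29, so 5 fragment(s) are complete. Build each: template segment -> complement -> reverse.
Fragment 1: template[0:5] = CAGTA -> complement GTCAT -> reversed TACTG
Fragment 2: template[5:10] = GTGCA -> complement CACGT -> reversed TGCAC
Fragment 3: template[10:15] = CCCTT -> complement GGGAA -> reversed AAGGG
Fragment 4: template[15:20] = CAACG -> complement GTTGC -> reversed CGTTG
Fragment 5: template[20:25] = TGAAA -> complement ACTTT -> reversed TTTCA

Answer: TACTG,TGCAC,AAGGG,CGTTG,TTTCA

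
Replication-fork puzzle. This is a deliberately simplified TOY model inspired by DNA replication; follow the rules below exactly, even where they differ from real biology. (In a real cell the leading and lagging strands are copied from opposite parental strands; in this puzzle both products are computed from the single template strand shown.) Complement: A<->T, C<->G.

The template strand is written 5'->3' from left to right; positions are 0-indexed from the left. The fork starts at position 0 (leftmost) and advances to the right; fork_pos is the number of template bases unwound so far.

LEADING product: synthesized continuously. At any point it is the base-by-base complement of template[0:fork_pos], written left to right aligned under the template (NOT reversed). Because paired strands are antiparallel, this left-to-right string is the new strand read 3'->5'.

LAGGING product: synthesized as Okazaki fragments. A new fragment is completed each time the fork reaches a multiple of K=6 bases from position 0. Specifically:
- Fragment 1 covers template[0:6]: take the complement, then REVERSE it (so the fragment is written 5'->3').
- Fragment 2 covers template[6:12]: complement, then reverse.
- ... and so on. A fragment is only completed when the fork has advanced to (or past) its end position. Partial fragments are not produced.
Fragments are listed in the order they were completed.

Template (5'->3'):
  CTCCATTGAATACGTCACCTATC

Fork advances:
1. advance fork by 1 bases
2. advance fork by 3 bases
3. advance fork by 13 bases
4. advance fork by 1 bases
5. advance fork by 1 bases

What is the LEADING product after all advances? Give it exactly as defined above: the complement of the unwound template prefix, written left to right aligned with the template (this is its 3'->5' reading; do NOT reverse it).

Answer: GAGGTAACTTATGCAGTGG

Derivation:
Step 1: advance 1 -> fork_pos = 0 + 1 = 1.
Step 2: advance 3 -> fork_pos = 1 + 3 = 4.
Step 3: advance 13 -> fork_pos = 4 + 13 = 17.
Step 4: advance 1 -> fork_pos = 17 + 1 = 18.
Step 5: advance 1 -> fork_pos = 18 + 1 = 19.
Unwound prefix: template[0:19] = CTCCATTGAATACGTCACC
Complement it base by base (A<->T, C<->G), keeping left-to-right order:
  [0:5] CTCCA -> GAGGT
  [5:10] TTGAA -> AACTT
  [10:15] TACGT -> ATGCA
  [15:19] CACC -> GTGG
Concatenate: GAGGTAACTTATGCAGTGG (length 19; written aligned with the template, i.e. 3'->5').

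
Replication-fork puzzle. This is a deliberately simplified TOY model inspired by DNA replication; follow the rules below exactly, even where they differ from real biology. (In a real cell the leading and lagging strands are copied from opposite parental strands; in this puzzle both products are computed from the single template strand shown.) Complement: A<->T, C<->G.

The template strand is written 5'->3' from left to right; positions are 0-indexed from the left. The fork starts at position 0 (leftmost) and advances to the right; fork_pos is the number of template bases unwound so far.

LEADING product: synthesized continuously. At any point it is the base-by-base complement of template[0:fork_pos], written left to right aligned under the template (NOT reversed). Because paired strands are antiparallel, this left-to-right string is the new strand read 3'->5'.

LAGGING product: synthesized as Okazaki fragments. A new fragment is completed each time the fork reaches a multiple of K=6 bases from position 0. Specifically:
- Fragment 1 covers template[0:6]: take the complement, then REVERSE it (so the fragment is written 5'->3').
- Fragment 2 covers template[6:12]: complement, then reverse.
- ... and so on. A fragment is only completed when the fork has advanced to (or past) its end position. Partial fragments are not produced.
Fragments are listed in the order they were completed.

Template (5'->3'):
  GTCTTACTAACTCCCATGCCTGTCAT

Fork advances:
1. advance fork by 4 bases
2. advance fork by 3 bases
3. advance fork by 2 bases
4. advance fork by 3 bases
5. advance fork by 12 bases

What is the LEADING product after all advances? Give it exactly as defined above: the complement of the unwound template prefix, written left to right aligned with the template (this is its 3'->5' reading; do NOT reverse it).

Answer: CAGAATGATTGAGGGTACGGACAG

Derivation:
Step 1: advance 4 -> fork_pos = 0 + 4 = 4.
Step 2: advance 3 -> fork_pos = 4 + 3 = 7.
Step 3: advance 2 -> fork_pos = 7 + 2 = 9.
Step 4: advance 3 -> fork_pos = 9 + 3 = 12.
Step 5: advance 12 -> fork_pos = 12 + 12 = 24.
Unwound prefix: template[0:24] = GTCTTACTAACTCCCATGCCTGTC
Complement it base by base (A<->T, C<->G), keeping left-to-right order:
  [0:5] GTCTT -> CAGAA
  [5:10] ACTAA -> TGATT
  [10:15] CTCCC -> GAGGG
  [15:20] ATGCC -> TACGG
  [20:24] TGTC -> ACAG
Concatenate: CAGAATGATTGAGGGTACGGACAG (length 24; written aligned with the template, i.e. 3'->5').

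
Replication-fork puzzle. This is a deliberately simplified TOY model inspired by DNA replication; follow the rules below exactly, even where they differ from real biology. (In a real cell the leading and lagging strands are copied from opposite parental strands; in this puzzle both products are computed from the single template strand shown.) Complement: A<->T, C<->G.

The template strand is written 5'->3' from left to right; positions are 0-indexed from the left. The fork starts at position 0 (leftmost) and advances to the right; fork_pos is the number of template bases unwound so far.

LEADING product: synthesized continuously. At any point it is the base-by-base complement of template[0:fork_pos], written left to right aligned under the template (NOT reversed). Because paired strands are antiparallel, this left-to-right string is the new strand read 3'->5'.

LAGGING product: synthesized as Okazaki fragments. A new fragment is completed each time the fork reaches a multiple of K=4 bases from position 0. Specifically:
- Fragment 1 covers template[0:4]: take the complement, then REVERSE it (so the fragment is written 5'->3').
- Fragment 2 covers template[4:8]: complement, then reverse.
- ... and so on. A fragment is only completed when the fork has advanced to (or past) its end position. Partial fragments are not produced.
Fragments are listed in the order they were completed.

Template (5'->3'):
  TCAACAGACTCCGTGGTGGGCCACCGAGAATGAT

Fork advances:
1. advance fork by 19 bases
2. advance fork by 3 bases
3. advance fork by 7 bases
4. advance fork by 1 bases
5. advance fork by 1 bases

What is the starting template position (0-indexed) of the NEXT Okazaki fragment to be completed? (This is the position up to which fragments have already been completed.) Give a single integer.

Step 1: advance 19 -> fork_pos = 0 + 19 = 19. Reached multiple(s) of 4: 4, 8, 12, 16 -> fragments 1-4 completed (4 total).
Step 2: advance 3 -> fork_pos = 19 + 3 = 22. Reached multiple(s) of 4: 20 -> fragment 5 completed (5 total).
Step 3: advance 7 -> fork_pos = 22 + 7 = 29. Reached multiple(s) of 4: 24, 28 -> fragments 6-7 completed (7 total).
Step 4: advance 1 -> fork_pos = 29 + 1 = 30. Next multiple of 4 is 32 (not reached); still 7 fragment(s).
Step 5: advance 1 -> fork_pos = 30 + 1 = 31. Next multiple of 4 is 32 (not reached); still 7 fragment(s).
7 fragment(s) completed, covering template[0:28] (7 x 4 = 28). The next fragment, fragment 8, covers template[28:32], so it starts at position 28.

Answer: 28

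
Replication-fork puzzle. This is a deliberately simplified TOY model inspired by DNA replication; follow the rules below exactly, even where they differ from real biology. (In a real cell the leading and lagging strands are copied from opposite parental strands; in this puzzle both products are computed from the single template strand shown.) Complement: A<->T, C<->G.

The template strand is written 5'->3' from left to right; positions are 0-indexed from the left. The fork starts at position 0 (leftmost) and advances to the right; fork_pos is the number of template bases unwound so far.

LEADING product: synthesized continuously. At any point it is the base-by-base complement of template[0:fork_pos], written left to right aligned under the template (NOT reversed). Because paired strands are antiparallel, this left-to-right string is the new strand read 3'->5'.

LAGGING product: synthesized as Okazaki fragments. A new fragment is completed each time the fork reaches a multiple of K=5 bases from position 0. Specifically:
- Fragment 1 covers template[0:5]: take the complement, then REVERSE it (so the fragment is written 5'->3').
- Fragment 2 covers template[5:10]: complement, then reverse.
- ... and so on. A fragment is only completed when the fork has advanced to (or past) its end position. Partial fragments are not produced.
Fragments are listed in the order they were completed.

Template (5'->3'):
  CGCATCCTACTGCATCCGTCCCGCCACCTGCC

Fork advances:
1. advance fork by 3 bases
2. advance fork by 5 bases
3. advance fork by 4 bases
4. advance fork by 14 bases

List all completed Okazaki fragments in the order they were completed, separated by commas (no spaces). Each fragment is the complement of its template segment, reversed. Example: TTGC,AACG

Step 1: advance 3 -> fork_pos = 0 + 3 = 3. Next multiple of 5 is 5 (not reached); still 0 fragment(s).
Step 2: advance 5 -> fork_pos = 3 + 5 = 8. Reached multiple(s) of 5: 5 -> fragment 1 completed (1 total).
Step 3: advance 4 -> fork_pos = 8 + 4 = 12. Reached multiple(s) of 5: 10 -> fragment 2 completed (2 total).
Step 4: advance 14 -> fork_pos = 12 + 14 = 26. Reached multiple(s) of 5: 15, 20, 25 -> fragments 3-5 completed (5 total).
Final fork_pos = 26, so 5 fragment(s) are complete. Build each: template segment -> complement -> reverse.
Fragment 1: template[0:5] = CGCAT -> complement GCGTA -> reversed ATGCG
Fragment 2: template[5:10] = CCTAC -> complement GGATG -> reversed GTAGG
Fragment 3: template[10:15] = TGCAT -> complement ACGTA -> reversed ATGCA
Fragment 4: template[15:20] = CCGTC -> complement GGCAG -> reversed GACGG
Fragment 5: template[20:25] = CCGCC -> complement GGCGG -> reversed GGCGG

Answer: ATGCG,GTAGG,ATGCA,GACGG,GGCGG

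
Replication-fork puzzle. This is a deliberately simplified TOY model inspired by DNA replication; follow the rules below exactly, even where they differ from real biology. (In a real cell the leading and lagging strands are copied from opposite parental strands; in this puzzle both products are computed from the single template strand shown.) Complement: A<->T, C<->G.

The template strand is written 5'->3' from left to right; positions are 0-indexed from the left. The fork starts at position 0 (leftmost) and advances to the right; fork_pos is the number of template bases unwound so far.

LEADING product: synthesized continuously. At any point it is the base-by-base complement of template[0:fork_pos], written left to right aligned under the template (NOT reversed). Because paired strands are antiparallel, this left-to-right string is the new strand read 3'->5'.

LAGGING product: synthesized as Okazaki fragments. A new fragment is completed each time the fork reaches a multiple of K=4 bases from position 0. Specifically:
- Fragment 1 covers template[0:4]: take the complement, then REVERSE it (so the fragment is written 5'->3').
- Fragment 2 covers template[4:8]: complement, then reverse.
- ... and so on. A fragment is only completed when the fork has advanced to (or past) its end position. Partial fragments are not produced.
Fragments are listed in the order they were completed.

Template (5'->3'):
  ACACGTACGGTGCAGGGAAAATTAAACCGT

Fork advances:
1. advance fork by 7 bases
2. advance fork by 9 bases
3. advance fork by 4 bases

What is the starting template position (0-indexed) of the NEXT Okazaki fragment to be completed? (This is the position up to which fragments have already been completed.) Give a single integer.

Step 1: advance 7 -> fork_pos = 0 + 7 = 7. Reached multiple(s) of 4: 4 -> fragment 1 completed (1 total).
Step 2: advance 9 -> fork_pos = 7 + 9 = 16. Reached multiple(s) of 4: 8, 12, 16 -> fragments 2-4 completed (4 total).
Step 3: advance 4 -> fork_pos = 16 + 4 = 20. Reached multiple(s) of 4: 20 -> fragment 5 completed (5 total).
5 fragment(s) completed, covering template[0:20] (5 x 4 = 20). The next fragment, fragment 6, covers template[20:24], so it starts at position 20.

Answer: 20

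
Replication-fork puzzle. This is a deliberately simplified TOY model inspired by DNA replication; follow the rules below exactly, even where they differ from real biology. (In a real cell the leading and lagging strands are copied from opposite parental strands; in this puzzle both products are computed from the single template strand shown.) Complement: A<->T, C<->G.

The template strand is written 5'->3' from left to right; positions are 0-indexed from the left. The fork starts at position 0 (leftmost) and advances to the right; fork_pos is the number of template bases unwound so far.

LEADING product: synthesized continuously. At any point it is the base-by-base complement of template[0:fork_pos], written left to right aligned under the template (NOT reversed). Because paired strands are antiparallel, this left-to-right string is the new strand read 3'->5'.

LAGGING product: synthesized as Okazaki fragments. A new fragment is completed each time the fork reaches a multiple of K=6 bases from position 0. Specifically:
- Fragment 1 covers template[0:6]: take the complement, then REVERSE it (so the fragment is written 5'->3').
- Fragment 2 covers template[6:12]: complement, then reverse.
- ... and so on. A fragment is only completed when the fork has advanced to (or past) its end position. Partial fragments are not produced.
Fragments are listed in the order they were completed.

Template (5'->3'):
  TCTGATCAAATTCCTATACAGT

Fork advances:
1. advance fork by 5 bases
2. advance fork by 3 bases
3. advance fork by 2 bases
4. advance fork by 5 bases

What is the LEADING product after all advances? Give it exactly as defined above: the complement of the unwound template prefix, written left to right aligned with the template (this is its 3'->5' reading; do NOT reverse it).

Step 1: advance 5 -> fork_pos = 0 + 5 = 5.
Step 2: advance 3 -> fork_pos = 5 + 3 = 8.
Step 3: advance 2 -> fork_pos = 8 + 2 = 10.
Step 4: advance 5 -> fork_pos = 10 + 5 = 15.
Unwound prefix: template[0:15] = TCTGATCAAATTCCT
Complement it base by base (A<->T, C<->G), keeping left-to-right order:
  [0:5] TCTGA -> AGACT
  [5:10] TCAAA -> AGTTT
  [10:15] TTCCT -> AAGGA
Concatenate: AGACTAGTTTAAGGA (length 15; written aligned with the template, i.e. 3'->5').

Answer: AGACTAGTTTAAGGA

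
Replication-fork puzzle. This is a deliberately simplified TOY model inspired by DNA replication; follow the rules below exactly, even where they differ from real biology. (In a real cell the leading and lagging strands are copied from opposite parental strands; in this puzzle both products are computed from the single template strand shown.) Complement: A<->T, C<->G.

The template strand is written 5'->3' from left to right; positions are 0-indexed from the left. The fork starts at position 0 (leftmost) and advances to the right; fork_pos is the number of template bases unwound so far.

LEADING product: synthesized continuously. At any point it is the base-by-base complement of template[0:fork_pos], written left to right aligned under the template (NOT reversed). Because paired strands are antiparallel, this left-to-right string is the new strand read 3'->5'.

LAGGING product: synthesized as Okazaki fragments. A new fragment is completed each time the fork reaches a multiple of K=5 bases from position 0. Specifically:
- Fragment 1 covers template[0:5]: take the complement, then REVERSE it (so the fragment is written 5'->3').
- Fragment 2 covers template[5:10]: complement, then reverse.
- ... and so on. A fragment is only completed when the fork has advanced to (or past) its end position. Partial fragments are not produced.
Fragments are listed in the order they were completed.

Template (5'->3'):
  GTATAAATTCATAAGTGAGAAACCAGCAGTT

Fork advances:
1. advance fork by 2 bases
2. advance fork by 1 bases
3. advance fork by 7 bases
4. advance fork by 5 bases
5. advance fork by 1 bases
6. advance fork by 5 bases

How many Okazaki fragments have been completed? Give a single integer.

Answer: 4

Derivation:
Step 1: advance 2 -> fork_pos = 0 + 2 = 2. Next multiple of 5 is 5 (not reached); still 0 fragment(s).
Step 2: advance 1 -> fork_pos = 2 + 1 = 3. Next multiple of 5 is 5 (not reached); still 0 fragment(s).
Step 3: advance 7 -> fork_pos = 3 + 7 = 10. Reached multiple(s) of 5: 5, 10 -> fragments 1-2 completed (2 total).
Step 4: advance 5 -> fork_pos = 10 + 5 = 15. Reached multiple(s) of 5: 15 -> fragment 3 completed (3 total).
Step 5: advance 1 -> fork_pos = 15 + 1 = 16. Next multiple of 5 is 20 (not reached); still 3 fragment(s).
Step 6: advance 5 -> fork_pos = 16 + 5 = 21. Reached multiple(s) of 5: 20 -> fragment 4 completed (4 total).
Check: final fork_pos = 21; the multiples of 5 that are <= 21 are 5..20 -> 21 // 5 = 4 completed fragment(s).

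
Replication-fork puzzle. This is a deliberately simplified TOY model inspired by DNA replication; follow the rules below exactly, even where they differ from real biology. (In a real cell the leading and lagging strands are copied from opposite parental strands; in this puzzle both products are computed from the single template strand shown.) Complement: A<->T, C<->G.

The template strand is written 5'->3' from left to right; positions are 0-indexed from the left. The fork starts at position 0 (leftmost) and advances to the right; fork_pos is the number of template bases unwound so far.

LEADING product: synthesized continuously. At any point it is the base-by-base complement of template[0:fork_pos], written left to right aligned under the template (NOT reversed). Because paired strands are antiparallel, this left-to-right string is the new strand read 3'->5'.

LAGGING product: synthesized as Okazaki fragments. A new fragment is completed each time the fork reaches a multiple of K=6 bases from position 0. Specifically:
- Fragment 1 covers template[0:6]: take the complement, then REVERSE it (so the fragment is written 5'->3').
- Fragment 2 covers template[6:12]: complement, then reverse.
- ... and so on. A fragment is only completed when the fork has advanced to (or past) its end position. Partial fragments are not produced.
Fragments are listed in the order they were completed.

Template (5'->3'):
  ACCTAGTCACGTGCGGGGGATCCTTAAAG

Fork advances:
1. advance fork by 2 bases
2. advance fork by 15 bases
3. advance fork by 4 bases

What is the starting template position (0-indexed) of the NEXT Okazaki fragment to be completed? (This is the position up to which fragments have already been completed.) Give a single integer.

Answer: 18

Derivation:
Step 1: advance 2 -> fork_pos = 0 + 2 = 2. Next multiple of 6 is 6 (not reached); still 0 fragment(s).
Step 2: advance 15 -> fork_pos = 2 + 15 = 17. Reached multiple(s) of 6: 6, 12 -> fragments 1-2 completed (2 total).
Step 3: advance 4 -> fork_pos = 17 + 4 = 21. Reached multiple(s) of 6: 18 -> fragment 3 completed (3 total).
3 fragment(s) completed, covering template[0:18] (3 x 6 = 18). The next fragment, fragment 4, covers template[18:24], so it starts at position 18.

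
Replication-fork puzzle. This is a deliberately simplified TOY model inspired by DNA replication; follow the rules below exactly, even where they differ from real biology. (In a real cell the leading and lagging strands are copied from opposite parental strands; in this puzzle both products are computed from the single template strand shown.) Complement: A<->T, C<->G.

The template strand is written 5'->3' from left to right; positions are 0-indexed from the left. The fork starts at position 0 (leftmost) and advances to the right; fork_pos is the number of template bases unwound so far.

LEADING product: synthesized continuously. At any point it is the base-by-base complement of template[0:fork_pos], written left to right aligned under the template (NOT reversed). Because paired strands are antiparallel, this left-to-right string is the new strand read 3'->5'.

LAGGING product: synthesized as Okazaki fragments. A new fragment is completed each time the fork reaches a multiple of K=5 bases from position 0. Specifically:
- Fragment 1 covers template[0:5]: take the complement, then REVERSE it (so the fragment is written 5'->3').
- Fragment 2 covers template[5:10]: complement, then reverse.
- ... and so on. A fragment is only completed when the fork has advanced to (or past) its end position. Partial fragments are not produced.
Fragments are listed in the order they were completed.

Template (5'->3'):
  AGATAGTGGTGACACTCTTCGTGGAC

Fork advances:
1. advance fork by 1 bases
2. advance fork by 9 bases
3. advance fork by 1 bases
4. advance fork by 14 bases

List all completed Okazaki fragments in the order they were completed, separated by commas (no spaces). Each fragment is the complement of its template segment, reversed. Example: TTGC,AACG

Answer: TATCT,ACCAC,GTGTC,GAAGA,TCCAC

Derivation:
Step 1: advance 1 -> fork_pos = 0 + 1 = 1. Next multiple of 5 is 5 (not reached); still 0 fragment(s).
Step 2: advance 9 -> fork_pos = 1 + 9 = 10. Reached multiple(s) of 5: 5, 10 -> fragments 1-2 completed (2 total).
Step 3: advance 1 -> fork_pos = 10 + 1 = 11. Next multiple of 5 is 15 (not reached); still 2 fragment(s).
Step 4: advance 14 -> fork_pos = 11 + 14 = 25. Reached multiple(s) of 5: 15, 20, 25 -> fragments 3-5 completed (5 total).
Final fork_pos = 25, so 5 fragment(s) are complete. Build each: template segment -> complement -> reverse.
Fragment 1: template[0:5] = AGATA -> complement TCTAT -> reversed TATCT
Fragment 2: template[5:10] = GTGGT -> complement CACCA -> reversed ACCAC
Fragment 3: template[10:15] = GACAC -> complement CTGTG -> reversed GTGTC
Fragment 4: template[15:20] = TCTTC -> complement AGAAG -> reversed GAAGA
Fragment 5: template[20:25] = GTGGA -> complement CACCT -> reversed TCCAC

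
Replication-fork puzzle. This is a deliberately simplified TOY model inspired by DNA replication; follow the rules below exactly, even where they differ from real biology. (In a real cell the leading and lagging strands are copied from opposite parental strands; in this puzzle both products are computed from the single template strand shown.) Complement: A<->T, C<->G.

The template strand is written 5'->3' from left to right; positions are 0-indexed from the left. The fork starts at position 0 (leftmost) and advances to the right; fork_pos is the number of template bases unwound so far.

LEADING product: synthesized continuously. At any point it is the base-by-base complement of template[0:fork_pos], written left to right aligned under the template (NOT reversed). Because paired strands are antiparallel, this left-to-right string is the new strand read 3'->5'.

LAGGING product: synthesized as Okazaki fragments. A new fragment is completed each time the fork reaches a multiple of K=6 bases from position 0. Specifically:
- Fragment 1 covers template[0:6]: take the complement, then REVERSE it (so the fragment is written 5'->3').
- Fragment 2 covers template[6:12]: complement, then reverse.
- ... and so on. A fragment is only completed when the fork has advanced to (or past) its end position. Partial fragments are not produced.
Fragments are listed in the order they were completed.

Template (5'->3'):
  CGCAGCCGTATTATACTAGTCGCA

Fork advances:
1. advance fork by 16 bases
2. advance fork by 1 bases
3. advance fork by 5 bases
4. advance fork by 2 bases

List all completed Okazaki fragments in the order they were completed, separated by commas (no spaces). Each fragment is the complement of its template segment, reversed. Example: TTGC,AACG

Step 1: advance 16 -> fork_pos = 0 + 16 = 16. Reached multiple(s) of 6: 6, 12 -> fragments 1-2 completed (2 total).
Step 2: advance 1 -> fork_pos = 16 + 1 = 17. Next multiple of 6 is 18 (not reached); still 2 fragment(s).
Step 3: advance 5 -> fork_pos = 17 + 5 = 22. Reached multiple(s) of 6: 18 -> fragment 3 completed (3 total).
Step 4: advance 2 -> fork_pos = 22 + 2 = 24. Reached multiple(s) of 6: 24 -> fragment 4 completed (4 total).
Final fork_pos = 24, so 4 fragment(s) are complete. Build each: template segment -> complement -> reverse.
Fragment 1: template[0:6] = CGCAGC -> complement GCGTCG -> reversed GCTGCG
Fragment 2: template[6:12] = CGTATT -> complement GCATAA -> reversed AATACG
Fragment 3: template[12:18] = ATACTA -> complement TATGAT -> reversed TAGTAT
Fragment 4: template[18:24] = GTCGCA -> complement CAGCGT -> reversed TGCGAC

Answer: GCTGCG,AATACG,TAGTAT,TGCGAC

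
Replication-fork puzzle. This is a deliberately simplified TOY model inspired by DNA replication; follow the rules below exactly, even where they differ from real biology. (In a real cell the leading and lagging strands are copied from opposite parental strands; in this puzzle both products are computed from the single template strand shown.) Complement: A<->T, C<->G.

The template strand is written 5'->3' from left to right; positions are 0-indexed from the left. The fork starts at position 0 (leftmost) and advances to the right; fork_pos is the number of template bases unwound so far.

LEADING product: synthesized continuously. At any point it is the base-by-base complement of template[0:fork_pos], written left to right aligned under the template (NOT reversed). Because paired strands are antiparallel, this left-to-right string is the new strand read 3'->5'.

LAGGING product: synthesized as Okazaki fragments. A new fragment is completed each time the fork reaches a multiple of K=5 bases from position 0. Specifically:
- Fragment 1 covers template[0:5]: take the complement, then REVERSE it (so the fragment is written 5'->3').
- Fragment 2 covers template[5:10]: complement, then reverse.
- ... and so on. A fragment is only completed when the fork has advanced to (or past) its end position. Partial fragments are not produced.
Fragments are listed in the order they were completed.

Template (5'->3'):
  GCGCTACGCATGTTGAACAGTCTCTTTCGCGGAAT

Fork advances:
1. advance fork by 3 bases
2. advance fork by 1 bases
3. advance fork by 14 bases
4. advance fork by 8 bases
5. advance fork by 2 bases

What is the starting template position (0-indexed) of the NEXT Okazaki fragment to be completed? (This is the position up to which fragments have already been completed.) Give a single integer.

Answer: 25

Derivation:
Step 1: advance 3 -> fork_pos = 0 + 3 = 3. Next multiple of 5 is 5 (not reached); still 0 fragment(s).
Step 2: advance 1 -> fork_pos = 3 + 1 = 4. Next multiple of 5 is 5 (not reached); still 0 fragment(s).
Step 3: advance 14 -> fork_pos = 4 + 14 = 18. Reached multiple(s) of 5: 5, 10, 15 -> fragments 1-3 completed (3 total).
Step 4: advance 8 -> fork_pos = 18 + 8 = 26. Reached multiple(s) of 5: 20, 25 -> fragments 4-5 completed (5 total).
Step 5: advance 2 -> fork_pos = 26 + 2 = 28. Next multiple of 5 is 30 (not reached); still 5 fragment(s).
5 fragment(s) completed, covering template[0:25] (5 x 5 = 25). The next fragment, fragment 6, covers template[25:30], so it starts at position 25.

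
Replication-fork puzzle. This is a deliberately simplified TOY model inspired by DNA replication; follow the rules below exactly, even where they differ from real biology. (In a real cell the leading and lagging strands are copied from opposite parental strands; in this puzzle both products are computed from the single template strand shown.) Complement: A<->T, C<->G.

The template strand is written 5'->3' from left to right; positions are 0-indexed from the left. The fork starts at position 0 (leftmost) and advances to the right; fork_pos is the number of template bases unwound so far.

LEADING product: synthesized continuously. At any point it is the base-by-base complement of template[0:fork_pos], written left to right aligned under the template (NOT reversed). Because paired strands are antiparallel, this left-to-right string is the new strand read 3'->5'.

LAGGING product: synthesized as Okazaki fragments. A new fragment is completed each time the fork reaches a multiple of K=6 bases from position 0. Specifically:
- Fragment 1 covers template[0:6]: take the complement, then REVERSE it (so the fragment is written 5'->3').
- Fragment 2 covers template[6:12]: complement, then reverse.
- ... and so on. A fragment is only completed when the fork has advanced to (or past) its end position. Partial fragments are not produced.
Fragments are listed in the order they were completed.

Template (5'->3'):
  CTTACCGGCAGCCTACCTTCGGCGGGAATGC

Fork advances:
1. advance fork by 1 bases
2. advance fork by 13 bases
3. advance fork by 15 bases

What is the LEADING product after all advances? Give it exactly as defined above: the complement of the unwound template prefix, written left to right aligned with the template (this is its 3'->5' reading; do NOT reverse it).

Answer: GAATGGCCGTCGGATGGAAGCCGCCCTTA

Derivation:
Step 1: advance 1 -> fork_pos = 0 + 1 = 1.
Step 2: advance 13 -> fork_pos = 1 + 13 = 14.
Step 3: advance 15 -> fork_pos = 14 + 15 = 29.
Unwound prefix: template[0:29] = CTTACCGGCAGCCTACCTTCGGCGGGAAT
Complement it base by base (A<->T, C<->G), keeping left-to-right order:
  [0:5] CTTAC -> GAATG
  [5:10] CGGCA -> GCCGT
  [10:15] GCCTA -> CGGAT
  [15:20] CCTTC -> GGAAG
  [20:25] GGCGG -> CCGCC
  [25:29] GAAT -> CTTA
Concatenate: GAATGGCCGTCGGATGGAAGCCGCCCTTA (length 29; written aligned with the template, i.e. 3'->5').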